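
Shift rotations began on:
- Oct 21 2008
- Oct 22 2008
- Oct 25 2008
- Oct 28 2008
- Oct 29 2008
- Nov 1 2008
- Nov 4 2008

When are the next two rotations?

Every event lands on a Tuesday or Wednesday or Saturday (gaps cycle 1, 3, 3, 1, 3, 3).
So the schedule is: every Tuesday, Wednesday and Saturday.
Next Wednesday: Nov 5 2008.
Next Saturday: Nov 8 2008.

Nov 5 2008, Nov 8 2008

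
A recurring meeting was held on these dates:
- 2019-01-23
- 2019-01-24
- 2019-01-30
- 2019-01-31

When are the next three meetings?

2019-02-06, 2019-02-07, 2019-02-13

Every event lands on a Wednesday or Thursday (gaps cycle 1, 6, 1).
So the schedule is: every Wednesday and Thursday.
Next Wednesday: 2019-02-06.
The following Thursday is 2019-02-07.
The following Wednesday is 2019-02-13.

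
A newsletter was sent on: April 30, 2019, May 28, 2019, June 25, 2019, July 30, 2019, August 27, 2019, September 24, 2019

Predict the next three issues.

All Tuesdays; the gaps (28, 28, 35, 28, 28) vary with month length.
This is the last Tuesday of each month.
October 2019 ends with Tuesday October 29, 2019.
Last Tuesday of November 2019: November 26, 2019.
Last Tuesday of December 2019: December 31, 2019.

October 29, 2019; November 26, 2019; December 31, 2019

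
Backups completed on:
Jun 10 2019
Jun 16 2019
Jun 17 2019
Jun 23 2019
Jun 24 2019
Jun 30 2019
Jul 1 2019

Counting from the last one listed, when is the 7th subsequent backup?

Jul 28 2019

Every event lands on a Monday or Sunday (gaps cycle 6, 1, 6, 1, 6, 1).
So the schedule is: every Monday and Sunday.
Next Sunday: Jul 7 2019.
The following Monday is Jul 8 2019.
The following Sunday is Jul 14 2019.
The following Monday is Jul 15 2019.
The following Sunday is Jul 21 2019.
Next Monday: Jul 22 2019.
Next Sunday: Jul 28 2019.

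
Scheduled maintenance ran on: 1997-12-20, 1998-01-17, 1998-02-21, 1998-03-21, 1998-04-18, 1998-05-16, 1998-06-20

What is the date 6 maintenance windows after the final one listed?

1998-12-19

These are Saturdays at 28- or 35-day spacing (28, 35, 28, 28, 28, 35).
The pattern: 3rd Saturday of the month.
3rd Saturday of July 1998: 1998-07-18.
3rd Saturday of August 1998: 1998-08-15.
September 1998 — 3rd Saturday is 1998-09-19.
October 1998 — 3rd Saturday is 1998-10-17.
November 1998 — 3rd Saturday is 1998-11-21.
3rd Saturday of December 1998: 1998-12-19.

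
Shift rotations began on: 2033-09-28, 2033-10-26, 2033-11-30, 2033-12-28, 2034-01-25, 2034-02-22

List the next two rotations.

2034-03-29, 2034-04-26

These are Wednesdays with 28, 35, 28, 28, 28-day gaps.
Each is the final Wednesday of its month — 2033-11-30 is past the 28th, so '4th Wednesday' doesn't fit.
March 2034 ends with Wednesday 2034-03-29.
Last Wednesday of April 2034: 2034-04-26.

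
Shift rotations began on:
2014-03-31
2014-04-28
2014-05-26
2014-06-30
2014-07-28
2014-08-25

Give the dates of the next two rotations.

Every date is a Monday; gaps 28, 28, 35, 28, 28 days.
Each is the last Monday of its month (at least one falls on the 29th or later, ruling out '4th Monday').
September 2014 ends with Monday 2014-09-29.
October 2014 ends with Monday 2014-10-27.

2014-09-29, 2014-10-27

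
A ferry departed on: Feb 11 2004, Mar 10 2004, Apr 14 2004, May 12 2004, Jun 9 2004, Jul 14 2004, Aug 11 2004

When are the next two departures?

Gaps: 28, 35, 28, 28, 35, 28 days — a mix of 28 and 35. Every date is a Wednesday.
Each is the 2nd Wednesday of its month.
2nd Wednesday of September 2004: Sep 8 2004.
October 2004 — 2nd Wednesday is Oct 13 2004.

Sep 8 2004, Oct 13 2004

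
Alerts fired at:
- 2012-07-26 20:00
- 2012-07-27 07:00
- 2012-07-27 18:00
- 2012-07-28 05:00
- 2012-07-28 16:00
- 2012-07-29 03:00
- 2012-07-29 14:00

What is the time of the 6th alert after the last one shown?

Gaps: 11, 11, 11, 11, 11, 11 hours — each event is 11 hours after the previous one.
2012-07-29 14:00 + 11 h = 2012-07-30 01:00.
2012-07-30 01:00 + 11 h = 2012-07-30 12:00.
2012-07-30 12:00 + 11 h = 2012-07-30 23:00.
2012-07-30 23:00 + 11 h = 2012-07-31 10:00.
2012-07-31 10:00 + 11 h = 2012-07-31 21:00.
2012-07-31 21:00 + 11 h = 2012-08-01 08:00.

2012-08-01 08:00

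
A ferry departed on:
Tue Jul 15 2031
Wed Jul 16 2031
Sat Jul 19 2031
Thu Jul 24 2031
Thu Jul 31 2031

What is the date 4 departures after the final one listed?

Gaps: 1, 3, 5, 7 days — each gap is 2 larger than the previous one.
Next gap: 9 days. Thu Jul 31 2031 + 9 days = Sat Aug 9 2031.
Next gap: 11 days. Sat Aug 9 2031 + 11 days = Wed Aug 20 2031.
Next gap: 13 days. Wed Aug 20 2031 + 13 days = Tue Sep 2 2031.
Next gap: 15 days. Tue Sep 2 2031 + 15 days = Wed Sep 17 2031.

Wed Sep 17 2031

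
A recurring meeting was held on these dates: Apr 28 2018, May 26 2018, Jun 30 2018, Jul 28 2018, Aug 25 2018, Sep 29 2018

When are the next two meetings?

Every date is a Saturday; gaps 28, 35, 28, 28, 35 days.
Each is the last Saturday of its month (at least one falls on the 29th or later, ruling out '4th Saturday').
October 2018 ends with Saturday Oct 27 2018.
November 2018 ends with Saturday Nov 24 2018.

Oct 27 2018, Nov 24 2018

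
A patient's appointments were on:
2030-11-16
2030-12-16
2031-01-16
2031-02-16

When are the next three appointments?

Gaps: 30, 31, 31 days — not constant. Every event is on the 16th of the month.
Pattern: the 16th of each month.
March 2031: 2031-03-16.
April 2031: 2031-04-16.
May 2031: 2031-05-16.

2031-03-16, 2031-04-16, 2031-05-16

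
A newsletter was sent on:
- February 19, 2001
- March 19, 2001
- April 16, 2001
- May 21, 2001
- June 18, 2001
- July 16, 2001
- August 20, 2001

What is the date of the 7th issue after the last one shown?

Gaps: 28, 28, 35, 28, 28, 35 days — a mix of 28 and 35. Every date is a Monday.
Each is the 3rd Monday of its month.
September 2001 — 3rd Monday is September 17, 2001.
October 2001 — 3rd Monday is October 15, 2001.
3rd Monday of November 2001: November 19, 2001.
December 2001 — 3rd Monday is December 17, 2001.
January 2002 — 3rd Monday is January 21, 2002.
3rd Monday of February 2002: February 18, 2002.
March 2002 — 3rd Monday is March 18, 2002.

March 18, 2002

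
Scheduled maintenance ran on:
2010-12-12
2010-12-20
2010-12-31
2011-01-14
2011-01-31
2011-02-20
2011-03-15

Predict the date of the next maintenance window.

Intervals are 8, 11, 14, 17, 20, 23 days — an arithmetic progression with common difference 3.
Next gap: 26 days. 2011-03-15 + 26 days = 2011-04-10.

2011-04-10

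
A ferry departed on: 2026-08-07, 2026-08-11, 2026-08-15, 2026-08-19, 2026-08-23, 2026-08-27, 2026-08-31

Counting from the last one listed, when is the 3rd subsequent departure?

Every event comes 4 days after the last (4, 4, 4, 4, 4, 4).
2026-08-31 + 4 days = 2026-09-04.
2026-09-04 + 4 days = 2026-09-08.
2026-09-08 + 4 days = 2026-09-12.

2026-09-12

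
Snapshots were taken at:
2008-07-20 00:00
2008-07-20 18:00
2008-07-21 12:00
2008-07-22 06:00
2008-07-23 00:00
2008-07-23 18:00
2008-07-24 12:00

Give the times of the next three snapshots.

The interval is a steady 18 hours (18, 18, 18, 18, 18, 18).
2008-07-24 12:00 + 18 h = 2008-07-25 06:00.
2008-07-25 06:00 + 18 h = 2008-07-26 00:00.
2008-07-26 00:00 + 18 h = 2008-07-26 18:00.

2008-07-25 06:00, 2008-07-26 00:00, 2008-07-26 18:00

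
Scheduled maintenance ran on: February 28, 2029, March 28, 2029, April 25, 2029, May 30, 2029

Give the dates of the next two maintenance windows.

June 27, 2029; July 25, 2029

All Wednesdays; the gaps (28, 28, 35) vary with month length.
This is the last Wednesday of each month.
June 2029 ends with Wednesday June 27, 2029.
July 2029 ends with Wednesday July 25, 2029.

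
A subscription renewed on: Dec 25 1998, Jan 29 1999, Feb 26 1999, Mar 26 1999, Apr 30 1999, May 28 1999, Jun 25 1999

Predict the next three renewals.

Jul 30 1999, Aug 27 1999, Sep 24 1999

These are Fridays with 35, 28, 28, 35, 28, 28-day gaps.
Each is the final Friday of its month — Jan 29 1999 is past the 28th, so '4th Friday' doesn't fit.
July 1999 ends with Friday Jul 30 1999.
August 1999 ends with Friday Aug 27 1999.
September 1999 ends with Friday Sep 24 1999.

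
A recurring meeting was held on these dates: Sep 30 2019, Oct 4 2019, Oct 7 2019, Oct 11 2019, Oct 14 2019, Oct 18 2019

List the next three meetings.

Oct 21 2019, Oct 25 2019, Oct 28 2019

The gap pattern 4, 3, 4, 3, 4 repeats every 2 events.
These are the Mondays and Fridays of each week.
Next Monday: Oct 21 2019.
The following Friday is Oct 25 2019.
Next Monday: Oct 28 2019.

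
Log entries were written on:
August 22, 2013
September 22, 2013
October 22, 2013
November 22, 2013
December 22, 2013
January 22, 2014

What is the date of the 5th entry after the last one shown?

Each date is the 22nd; the gaps (31, 30, 31, 30, 31) track the month lengths.
The rule is the 22nd of each month.
February 2014: February 22, 2014.
March 2014: March 22, 2014.
April 2014: April 22, 2014.
Next: May 2014 → May 22, 2014.
Next: June 2014 → June 22, 2014.

June 22, 2014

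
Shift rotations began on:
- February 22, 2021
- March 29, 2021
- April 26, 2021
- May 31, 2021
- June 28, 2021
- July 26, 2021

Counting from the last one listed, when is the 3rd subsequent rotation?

October 25, 2021

These are Mondays with 35, 28, 35, 28, 28-day gaps.
Each is the final Monday of its month — March 29, 2021 is past the 28th, so '4th Monday' doesn't fit.
Last Monday of August 2021: August 30, 2021.
Last Monday of September 2021: September 27, 2021.
October 2021 ends with Monday October 25, 2021.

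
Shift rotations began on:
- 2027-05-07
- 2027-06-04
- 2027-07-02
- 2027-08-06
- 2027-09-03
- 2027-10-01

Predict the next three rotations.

All dates are Fridays, 28, 28, 35, 28, 28 days apart.
Specifically, the 1st Friday of each month.
November 2027 — 1st Friday is 2027-11-05.
December 2027 — 1st Friday is 2027-12-03.
1st Friday of January 2028: 2028-01-07.

2027-11-05, 2027-12-03, 2028-01-07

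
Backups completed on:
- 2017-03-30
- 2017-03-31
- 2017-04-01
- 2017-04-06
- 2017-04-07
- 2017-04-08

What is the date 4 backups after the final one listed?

2017-04-20

Gaps: 1, 1, 5, 1, 1 days — not constant, but cyclic with period 3.
The events fall on every Thursday, Friday and Saturday.
Next Thursday: 2017-04-13.
The following Friday is 2017-04-14.
The following Saturday is 2017-04-15.
The following Thursday is 2017-04-20.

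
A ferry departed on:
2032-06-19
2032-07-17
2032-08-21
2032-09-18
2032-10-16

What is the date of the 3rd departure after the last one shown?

All dates are Saturdays, 28, 35, 28, 28 days apart.
Specifically, the 3rd Saturday of each month.
3rd Saturday of November 2032: 2032-11-20.
3rd Saturday of December 2032: 2032-12-18.
January 2033 — 3rd Saturday is 2033-01-15.

2033-01-15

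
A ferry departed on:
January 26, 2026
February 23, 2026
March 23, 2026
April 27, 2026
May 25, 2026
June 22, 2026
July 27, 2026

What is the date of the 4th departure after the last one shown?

Gaps: 28, 28, 35, 28, 28, 35 days — a mix of 28 and 35. Every date is a Monday.
Each is the 4th Monday of its month.
4th Monday of August 2026: August 24, 2026.
September 2026 — 4th Monday is September 28, 2026.
October 2026 — 4th Monday is October 26, 2026.
November 2026 — 4th Monday is November 23, 2026.

November 23, 2026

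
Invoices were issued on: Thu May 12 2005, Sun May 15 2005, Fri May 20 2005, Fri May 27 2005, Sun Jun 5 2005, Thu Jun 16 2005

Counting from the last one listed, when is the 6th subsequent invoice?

Sun Oct 2 2005

The spacing grows by 2 each time: 3, 5, 7, 9, 11 days.
Next gap: 13 days. Thu Jun 16 2005 + 13 days = Wed Jun 29 2005.
Next gap: 15 days. Wed Jun 29 2005 + 15 days = Thu Jul 14 2005.
Next gap: 17 days. Thu Jul 14 2005 + 17 days = Sun Jul 31 2005.
Next gap: 19 days. Sun Jul 31 2005 + 19 days = Fri Aug 19 2005.
Next gap: 21 days. Fri Aug 19 2005 + 21 days = Fri Sep 9 2005.
Next gap: 23 days. Fri Sep 9 2005 + 23 days = Sun Oct 2 2005.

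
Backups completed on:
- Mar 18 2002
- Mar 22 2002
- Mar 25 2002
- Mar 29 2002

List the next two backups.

Apr 1 2002, Apr 5 2002

The gap pattern 4, 3, 4 repeats every 2 events.
These are the Mondays and Fridays of each week.
The following Monday is Apr 1 2002.
The following Friday is Apr 5 2002.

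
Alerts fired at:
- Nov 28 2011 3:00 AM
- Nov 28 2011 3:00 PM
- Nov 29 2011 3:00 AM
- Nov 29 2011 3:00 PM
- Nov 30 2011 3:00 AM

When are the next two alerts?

Gaps: 12, 12, 12, 12 hours — each event is 12 hours after the previous one.
Nov 30 2011 3:00 AM + 12 h = Nov 30 2011 3:00 PM.
Nov 30 2011 3:00 PM + 12 h = Dec 1 2011 3:00 AM.

Nov 30 2011 3:00 PM, Dec 1 2011 3:00 AM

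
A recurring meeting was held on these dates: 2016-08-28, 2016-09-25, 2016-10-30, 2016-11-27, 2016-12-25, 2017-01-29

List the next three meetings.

Every date is a Sunday; gaps 28, 35, 28, 28, 35 days.
Each is the last Sunday of its month (at least one falls on the 29th or later, ruling out '4th Sunday').
February 2017 ends with Sunday 2017-02-26.
Last Sunday of March 2017: 2017-03-26.
April 2017 ends with Sunday 2017-04-30.

2017-02-26, 2017-03-26, 2017-04-30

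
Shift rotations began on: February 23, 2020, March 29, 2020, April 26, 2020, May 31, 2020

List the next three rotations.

These are Sundays with 35, 28, 35-day gaps.
Each is the final Sunday of its month — March 29, 2020 is past the 28th, so '4th Sunday' doesn't fit.
Last Sunday of June 2020: June 28, 2020.
July 2020 ends with Sunday July 26, 2020.
August 2020 ends with Sunday August 30, 2020.

June 28, 2020; July 26, 2020; August 30, 2020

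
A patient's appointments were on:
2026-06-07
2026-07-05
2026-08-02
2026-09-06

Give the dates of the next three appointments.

These are Sundays at 28- or 35-day spacing (28, 28, 35).
The pattern: 1st Sunday of the month.
1st Sunday of October 2026: 2026-10-04.
November 2026 — 1st Sunday is 2026-11-01.
1st Sunday of December 2026: 2026-12-06.

2026-10-04, 2026-11-01, 2026-12-06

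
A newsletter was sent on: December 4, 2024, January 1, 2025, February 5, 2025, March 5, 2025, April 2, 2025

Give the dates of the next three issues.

Gaps: 28, 35, 28, 28 days — a mix of 28 and 35. Every date is a Wednesday.
Each is the 1st Wednesday of its month.
May 2025 — 1st Wednesday is May 7, 2025.
June 2025 — 1st Wednesday is June 4, 2025.
July 2025 — 1st Wednesday is July 2, 2025.

May 7, 2025; June 4, 2025; July 2, 2025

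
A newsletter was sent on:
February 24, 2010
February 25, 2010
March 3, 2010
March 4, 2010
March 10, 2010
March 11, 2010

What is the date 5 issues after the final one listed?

Every event lands on a Wednesday or Thursday (gaps cycle 1, 6, 1, 6, 1).
So the schedule is: every Wednesday and Thursday.
The following Wednesday is March 17, 2010.
The following Thursday is March 18, 2010.
Next Wednesday: March 24, 2010.
The following Thursday is March 25, 2010.
Next Wednesday: March 31, 2010.

March 31, 2010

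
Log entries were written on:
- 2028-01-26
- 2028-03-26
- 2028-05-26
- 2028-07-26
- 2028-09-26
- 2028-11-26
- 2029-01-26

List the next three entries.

2029-03-26, 2029-05-26, 2029-07-26

The day-of-month is always 26 (60, 61, 61, 62, 61, 61 days between events).
So this recurs on the 26th of every 2 months.
Next: March 2029 → 2029-03-26.
Next: May 2029 → 2029-05-26.
July 2029: 2029-07-26.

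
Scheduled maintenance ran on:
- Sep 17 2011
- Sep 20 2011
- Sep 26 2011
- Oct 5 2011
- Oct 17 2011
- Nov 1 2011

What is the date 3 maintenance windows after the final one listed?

Jan 3 2012

Intervals are 3, 6, 9, 12, 15 days — an arithmetic progression with common difference 3.
Next gap: 18 days. Nov 1 2011 + 18 days = Nov 19 2011.
Next gap: 21 days. Nov 19 2011 + 21 days = Dec 10 2011.
Next gap: 24 days. Dec 10 2011 + 24 days = Jan 3 2012.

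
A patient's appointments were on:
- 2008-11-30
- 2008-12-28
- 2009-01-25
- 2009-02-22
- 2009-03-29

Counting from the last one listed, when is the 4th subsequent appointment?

2009-07-26

Every date is a Sunday; gaps 28, 28, 28, 35 days.
Each is the last Sunday of its month (at least one falls on the 29th or later, ruling out '4th Sunday').
Last Sunday of April 2009: 2009-04-26.
Last Sunday of May 2009: 2009-05-31.
Last Sunday of June 2009: 2009-06-28.
Last Sunday of July 2009: 2009-07-26.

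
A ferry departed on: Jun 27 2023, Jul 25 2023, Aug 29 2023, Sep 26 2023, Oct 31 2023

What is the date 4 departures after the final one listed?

Every date is a Tuesday; gaps 28, 35, 28, 35 days.
Each is the last Tuesday of its month (at least one falls on the 29th or later, ruling out '4th Tuesday').
November 2023 ends with Tuesday Nov 28 2023.
December 2023 ends with Tuesday Dec 26 2023.
Last Tuesday of January 2024: Jan 30 2024.
Last Tuesday of February 2024: Feb 27 2024.

Feb 27 2024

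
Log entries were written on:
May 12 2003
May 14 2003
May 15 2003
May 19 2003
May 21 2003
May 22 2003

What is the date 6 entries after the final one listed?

Jun 5 2003

Gaps: 2, 1, 4, 2, 1 days — not constant, but cyclic with period 3.
The events fall on every Monday, Wednesday and Thursday.
Next Monday: May 26 2003.
Next Wednesday: May 28 2003.
Next Thursday: May 29 2003.
The following Monday is Jun 2 2003.
Next Wednesday: Jun 4 2003.
The following Thursday is Jun 5 2003.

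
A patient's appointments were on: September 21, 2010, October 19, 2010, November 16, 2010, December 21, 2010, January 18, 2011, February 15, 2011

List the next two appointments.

March 15, 2011; April 19, 2011

All dates are Tuesdays, 28, 28, 35, 28, 28 days apart.
Specifically, the 3rd Tuesday of each month.
3rd Tuesday of March 2011: March 15, 2011.
3rd Tuesday of April 2011: April 19, 2011.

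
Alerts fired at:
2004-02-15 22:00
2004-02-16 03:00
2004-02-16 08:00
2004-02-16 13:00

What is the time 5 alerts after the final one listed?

2004-02-17 14:00

Spacing: 5, 5, 5 h — constant 5 h.
2004-02-16 13:00 + 5 h = 2004-02-16 18:00.
2004-02-16 18:00 + 5 h = 2004-02-16 23:00.
2004-02-16 23:00 + 5 h = 2004-02-17 04:00.
2004-02-17 04:00 + 5 h = 2004-02-17 09:00.
2004-02-17 09:00 + 5 h = 2004-02-17 14:00.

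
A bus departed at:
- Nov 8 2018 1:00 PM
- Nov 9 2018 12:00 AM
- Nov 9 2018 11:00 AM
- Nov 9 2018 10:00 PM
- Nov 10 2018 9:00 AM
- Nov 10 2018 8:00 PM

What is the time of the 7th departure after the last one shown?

Nov 14 2018 1:00 AM

Gaps: 11, 11, 11, 11, 11 hours — each event is 11 hours after the previous one.
Nov 10 2018 8:00 PM + 11 h = Nov 11 2018 7:00 AM.
Nov 11 2018 7:00 AM + 11 h = Nov 11 2018 6:00 PM.
Nov 11 2018 6:00 PM + 11 h = Nov 12 2018 5:00 AM.
Nov 12 2018 5:00 AM + 11 h = Nov 12 2018 4:00 PM.
Nov 12 2018 4:00 PM + 11 h = Nov 13 2018 3:00 AM.
Nov 13 2018 3:00 AM + 11 h = Nov 13 2018 2:00 PM.
Nov 13 2018 2:00 PM + 11 h = Nov 14 2018 1:00 AM.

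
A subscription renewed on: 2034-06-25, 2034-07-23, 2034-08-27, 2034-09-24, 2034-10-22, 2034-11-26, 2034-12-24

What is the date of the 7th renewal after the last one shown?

2035-07-22

These are Sundays at 28- or 35-day spacing (28, 35, 28, 28, 35, 28).
The pattern: 4th Sunday of the month.
January 2035 — 4th Sunday is 2035-01-28.
February 2035 — 4th Sunday is 2035-02-25.
March 2035 — 4th Sunday is 2035-03-25.
April 2035 — 4th Sunday is 2035-04-22.
4th Sunday of May 2035: 2035-05-27.
June 2035 — 4th Sunday is 2035-06-24.
July 2035 — 4th Sunday is 2035-07-22.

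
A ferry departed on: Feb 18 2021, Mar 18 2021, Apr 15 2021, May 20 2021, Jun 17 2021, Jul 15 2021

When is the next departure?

Aug 19 2021

These are Thursdays at 28- or 35-day spacing (28, 28, 35, 28, 28).
The pattern: 3rd Thursday of the month.
August 2021 — 3rd Thursday is Aug 19 2021.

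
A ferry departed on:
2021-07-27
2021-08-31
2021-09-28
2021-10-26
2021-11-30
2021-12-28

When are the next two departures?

These are Tuesdays with 35, 28, 28, 35, 28-day gaps.
Each is the final Tuesday of its month — 2021-08-31 is past the 28th, so '4th Tuesday' doesn't fit.
Last Tuesday of January 2022: 2022-01-25.
February 2022 ends with Tuesday 2022-02-22.

2022-01-25, 2022-02-22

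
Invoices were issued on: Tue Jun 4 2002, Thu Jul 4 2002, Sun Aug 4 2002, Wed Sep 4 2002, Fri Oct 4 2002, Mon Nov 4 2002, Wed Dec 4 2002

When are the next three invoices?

Sat Jan 4 2003, Tue Feb 4 2003, Tue Mar 4 2003

Gaps: 30, 31, 31, 30, 31, 30 days — not constant. Every event is on the 4th of the month.
Pattern: the 4th of each month.
January 2003: Sat Jan 4 2003.
February 2003: Tue Feb 4 2003.
Next: March 2003 → Tue Mar 4 2003.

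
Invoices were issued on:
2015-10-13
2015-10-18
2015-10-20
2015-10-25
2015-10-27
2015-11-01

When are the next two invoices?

Gaps: 5, 2, 5, 2, 5 days — not constant, but cyclic with period 2.
The events fall on every Tuesday and Sunday.
Next Tuesday: 2015-11-03.
Next Sunday: 2015-11-08.

2015-11-03, 2015-11-08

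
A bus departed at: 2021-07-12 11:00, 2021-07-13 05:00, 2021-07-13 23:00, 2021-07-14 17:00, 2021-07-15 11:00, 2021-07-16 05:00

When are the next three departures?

2021-07-16 23:00, 2021-07-17 17:00, 2021-07-18 11:00

Gaps: 18, 18, 18, 18, 18 hours — each event is 18 hours after the previous one.
2021-07-16 05:00 + 18 h = 2021-07-16 23:00.
2021-07-16 23:00 + 18 h = 2021-07-17 17:00.
2021-07-17 17:00 + 18 h = 2021-07-18 11:00.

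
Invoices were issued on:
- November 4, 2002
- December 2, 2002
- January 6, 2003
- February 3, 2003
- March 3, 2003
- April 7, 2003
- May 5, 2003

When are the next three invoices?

All dates are Mondays, 28, 35, 28, 28, 35, 28 days apart.
Specifically, the 1st Monday of each month.
1st Monday of June 2003: June 2, 2003.
1st Monday of July 2003: July 7, 2003.
1st Monday of August 2003: August 4, 2003.

June 2, 2003; July 7, 2003; August 4, 2003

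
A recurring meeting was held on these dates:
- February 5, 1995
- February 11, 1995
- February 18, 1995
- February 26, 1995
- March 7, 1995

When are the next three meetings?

Intervals are 6, 7, 8, 9 days — an arithmetic progression with common difference 1.
Next gap: 10 days. March 7, 1995 + 10 days = March 17, 1995.
Next gap: 11 days. March 17, 1995 + 11 days = March 28, 1995.
Next gap: 12 days. March 28, 1995 + 12 days = April 9, 1995.

March 17, 1995; March 28, 1995; April 9, 1995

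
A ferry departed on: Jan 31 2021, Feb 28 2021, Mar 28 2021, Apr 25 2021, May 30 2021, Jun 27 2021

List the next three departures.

All Sundays; the gaps (28, 28, 28, 35, 28) vary with month length.
This is the last Sunday of each month.
July 2021 ends with Sunday Jul 25 2021.
Last Sunday of August 2021: Aug 29 2021.
Last Sunday of September 2021: Sep 26 2021.

Jul 25 2021, Aug 29 2021, Sep 26 2021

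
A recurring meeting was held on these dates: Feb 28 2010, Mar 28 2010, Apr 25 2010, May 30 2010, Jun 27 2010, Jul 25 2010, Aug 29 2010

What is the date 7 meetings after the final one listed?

Mar 27 2011

These are Sundays with 28, 28, 35, 28, 28, 35-day gaps.
Each is the final Sunday of its month — May 30 2010 is past the 28th, so '4th Sunday' doesn't fit.
Last Sunday of September 2010: Sep 26 2010.
Last Sunday of October 2010: Oct 31 2010.
Last Sunday of November 2010: Nov 28 2010.
December 2010 ends with Sunday Dec 26 2010.
Last Sunday of January 2011: Jan 30 2011.
February 2011 ends with Sunday Feb 27 2011.
Last Sunday of March 2011: Mar 27 2011.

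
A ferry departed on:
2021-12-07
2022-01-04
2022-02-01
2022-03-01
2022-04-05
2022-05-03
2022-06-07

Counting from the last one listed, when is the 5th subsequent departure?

2022-11-01

All dates are Tuesdays, 28, 28, 28, 35, 28, 35 days apart.
Specifically, the 1st Tuesday of each month.
July 2022 — 1st Tuesday is 2022-07-05.
August 2022 — 1st Tuesday is 2022-08-02.
1st Tuesday of September 2022: 2022-09-06.
1st Tuesday of October 2022: 2022-10-04.
November 2022 — 1st Tuesday is 2022-11-01.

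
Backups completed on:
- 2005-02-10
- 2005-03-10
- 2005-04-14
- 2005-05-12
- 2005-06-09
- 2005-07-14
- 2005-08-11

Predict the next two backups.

All dates are Thursdays, 28, 35, 28, 28, 35, 28 days apart.
Specifically, the 2nd Thursday of each month.
2nd Thursday of September 2005: 2005-09-08.
2nd Thursday of October 2005: 2005-10-13.

2005-09-08, 2005-10-13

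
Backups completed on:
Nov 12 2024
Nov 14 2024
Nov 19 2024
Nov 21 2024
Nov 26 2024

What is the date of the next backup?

Nov 28 2024

Gaps: 2, 5, 2, 5 days — not constant, but cyclic with period 2.
The events fall on every Tuesday and Thursday.
The following Thursday is Nov 28 2024.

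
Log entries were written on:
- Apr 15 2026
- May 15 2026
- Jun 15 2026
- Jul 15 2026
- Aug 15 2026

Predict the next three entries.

Sep 15 2026, Oct 15 2026, Nov 15 2026

Each date is the 15th; the gaps (30, 31, 30, 31) track the month lengths.
The rule is the 15th of each month.
Next: September 2026 → Sep 15 2026.
October 2026: Oct 15 2026.
November 2026: Nov 15 2026.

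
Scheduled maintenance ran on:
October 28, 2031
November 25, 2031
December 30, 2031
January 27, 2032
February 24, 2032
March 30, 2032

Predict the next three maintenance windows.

All Tuesdays; the gaps (28, 35, 28, 28, 35) vary with month length.
This is the last Tuesday of each month.
Last Tuesday of April 2032: April 27, 2032.
May 2032 ends with Tuesday May 25, 2032.
Last Tuesday of June 2032: June 29, 2032.

April 27, 2032; May 25, 2032; June 29, 2032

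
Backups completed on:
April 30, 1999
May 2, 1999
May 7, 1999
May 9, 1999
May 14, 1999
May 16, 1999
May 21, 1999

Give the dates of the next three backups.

Gaps: 2, 5, 2, 5, 2, 5 days — not constant, but cyclic with period 2.
The events fall on every Friday and Sunday.
The following Sunday is May 23, 1999.
The following Friday is May 28, 1999.
Next Sunday: May 30, 1999.

May 23, 1999; May 28, 1999; May 30, 1999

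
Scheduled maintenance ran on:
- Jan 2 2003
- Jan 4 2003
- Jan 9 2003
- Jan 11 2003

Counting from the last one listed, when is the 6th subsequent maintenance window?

Gaps: 2, 5, 2 days — not constant, but cyclic with period 2.
The events fall on every Thursday and Saturday.
Next Thursday: Jan 16 2003.
Next Saturday: Jan 18 2003.
Next Thursday: Jan 23 2003.
Next Saturday: Jan 25 2003.
Next Thursday: Jan 30 2003.
Next Saturday: Feb 1 2003.

Feb 1 2003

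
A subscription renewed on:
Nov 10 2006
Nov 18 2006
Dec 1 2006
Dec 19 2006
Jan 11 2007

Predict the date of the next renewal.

Feb 8 2007

Gaps: 8, 13, 18, 23 days — each gap is 5 larger than the previous one.
Next gap: 28 days. Jan 11 2007 + 28 days = Feb 8 2007.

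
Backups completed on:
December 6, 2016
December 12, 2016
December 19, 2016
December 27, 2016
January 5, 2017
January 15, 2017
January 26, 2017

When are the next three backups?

The spacing grows by 1 each time: 6, 7, 8, 9, 10, 11 days.
Next gap: 12 days. January 26, 2017 + 12 days = February 7, 2017.
Next gap: 13 days. February 7, 2017 + 13 days = February 20, 2017.
Next gap: 14 days. February 20, 2017 + 14 days = March 6, 2017.

February 7, 2017; February 20, 2017; March 6, 2017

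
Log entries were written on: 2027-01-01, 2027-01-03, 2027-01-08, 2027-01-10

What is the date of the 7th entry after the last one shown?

Every event lands on a Friday or Sunday (gaps cycle 2, 5, 2).
So the schedule is: every Friday and Sunday.
Next Friday: 2027-01-15.
The following Sunday is 2027-01-17.
The following Friday is 2027-01-22.
Next Sunday: 2027-01-24.
The following Friday is 2027-01-29.
The following Sunday is 2027-01-31.
The following Friday is 2027-02-05.

2027-02-05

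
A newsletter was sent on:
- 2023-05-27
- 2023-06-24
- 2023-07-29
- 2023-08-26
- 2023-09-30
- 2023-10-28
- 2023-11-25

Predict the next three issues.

2023-12-30, 2024-01-27, 2024-02-24

Every date is a Saturday; gaps 28, 35, 28, 35, 28, 28 days.
Each is the last Saturday of its month (at least one falls on the 29th or later, ruling out '4th Saturday').
December 2023 ends with Saturday 2023-12-30.
January 2024 ends with Saturday 2024-01-27.
February 2024 ends with Saturday 2024-02-24.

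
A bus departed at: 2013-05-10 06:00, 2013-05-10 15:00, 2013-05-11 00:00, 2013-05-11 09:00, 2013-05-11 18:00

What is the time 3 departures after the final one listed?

2013-05-12 21:00

The interval is a steady 9 hours (9, 9, 9, 9).
2013-05-11 18:00 + 9 h = 2013-05-12 03:00.
2013-05-12 03:00 + 9 h = 2013-05-12 12:00.
2013-05-12 12:00 + 9 h = 2013-05-12 21:00.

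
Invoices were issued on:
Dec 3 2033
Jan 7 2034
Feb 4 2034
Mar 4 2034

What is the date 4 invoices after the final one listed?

Jul 1 2034

Gaps: 35, 28, 28 days — a mix of 28 and 35. Every date is a Saturday.
Each is the 1st Saturday of its month.
1st Saturday of April 2034: Apr 1 2034.
1st Saturday of May 2034: May 6 2034.
June 2034 — 1st Saturday is Jun 3 2034.
July 2034 — 1st Saturday is Jul 1 2034.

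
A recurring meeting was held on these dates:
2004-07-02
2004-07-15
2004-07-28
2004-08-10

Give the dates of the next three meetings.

The spacing is 13, 13, 13 days — always 13 days.
2004-08-10 + 13 days = 2004-08-23.
2004-08-23 + 13 days = 2004-09-05.
2004-09-05 + 13 days = 2004-09-18.

2004-08-23, 2004-09-05, 2004-09-18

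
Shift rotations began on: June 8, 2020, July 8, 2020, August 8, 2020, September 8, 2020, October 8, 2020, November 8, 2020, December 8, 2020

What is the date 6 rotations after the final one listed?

June 8, 2021

The day-of-month is always 8 (30, 31, 31, 30, 31, 30 days between events).
So this recurs on the 8th of each month.
Next: January 2021 → January 8, 2021.
February 2021: February 8, 2021.
March 2021: March 8, 2021.
Next: April 2021 → April 8, 2021.
May 2021: May 8, 2021.
June 2021: June 8, 2021.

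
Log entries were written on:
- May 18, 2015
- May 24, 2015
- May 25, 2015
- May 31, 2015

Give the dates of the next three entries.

June 1, 2015; June 7, 2015; June 8, 2015

The gap pattern 6, 1, 6 repeats every 2 events.
These are the Mondays and Sundays of each week.
The following Monday is June 1, 2015.
The following Sunday is June 7, 2015.
Next Monday: June 8, 2015.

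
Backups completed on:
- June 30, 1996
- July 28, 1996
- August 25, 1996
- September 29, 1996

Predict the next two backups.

These are Sundays with 28, 28, 35-day gaps.
Each is the final Sunday of its month — June 30, 1996 is past the 28th, so '4th Sunday' doesn't fit.
Last Sunday of October 1996: October 27, 1996.
Last Sunday of November 1996: November 24, 1996.

October 27, 1996; November 24, 1996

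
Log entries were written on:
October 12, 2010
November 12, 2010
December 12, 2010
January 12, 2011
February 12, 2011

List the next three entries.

Gaps: 31, 30, 31, 31 days — not constant. Every event is on the 12th of the month.
Pattern: the 12th of each month.
March 2011: March 12, 2011.
Next: April 2011 → April 12, 2011.
Next: May 2011 → May 12, 2011.

March 12, 2011; April 12, 2011; May 12, 2011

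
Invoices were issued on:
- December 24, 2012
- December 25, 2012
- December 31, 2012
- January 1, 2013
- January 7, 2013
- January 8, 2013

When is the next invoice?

January 14, 2013

Every event lands on a Monday or Tuesday (gaps cycle 1, 6, 1, 6, 1).
So the schedule is: every Monday and Tuesday.
Next Monday: January 14, 2013.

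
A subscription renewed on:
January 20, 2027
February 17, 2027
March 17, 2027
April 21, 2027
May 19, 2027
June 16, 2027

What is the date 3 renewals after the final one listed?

Gaps: 28, 28, 35, 28, 28 days — a mix of 28 and 35. Every date is a Wednesday.
Each is the 3rd Wednesday of its month.
3rd Wednesday of July 2027: July 21, 2027.
3rd Wednesday of August 2027: August 18, 2027.
3rd Wednesday of September 2027: September 15, 2027.

September 15, 2027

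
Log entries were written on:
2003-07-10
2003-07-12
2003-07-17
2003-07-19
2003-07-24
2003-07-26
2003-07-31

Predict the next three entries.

Every event lands on a Thursday or Saturday (gaps cycle 2, 5, 2, 5, 2, 5).
So the schedule is: every Thursday and Saturday.
Next Saturday: 2003-08-02.
Next Thursday: 2003-08-07.
Next Saturday: 2003-08-09.

2003-08-02, 2003-08-07, 2003-08-09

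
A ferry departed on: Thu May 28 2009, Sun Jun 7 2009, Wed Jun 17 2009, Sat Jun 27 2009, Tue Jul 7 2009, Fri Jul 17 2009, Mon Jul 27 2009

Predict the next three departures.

Thu Aug 6 2009, Sun Aug 16 2009, Wed Aug 26 2009

Gaps between consecutive events: 10, 10, 10, 10, 10, 10 days — a constant 10-day interval.
Mon Jul 27 2009 + 10 days = Thu Aug 6 2009.
Thu Aug 6 2009 + 10 days = Sun Aug 16 2009.
Sun Aug 16 2009 + 10 days = Wed Aug 26 2009.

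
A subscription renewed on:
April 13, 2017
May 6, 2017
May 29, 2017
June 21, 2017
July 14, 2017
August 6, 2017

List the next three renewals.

August 29, 2017; September 21, 2017; October 14, 2017

Every event comes 23 days after the last (23, 23, 23, 23, 23).
August 6, 2017 + 23 days = August 29, 2017.
August 29, 2017 + 23 days = September 21, 2017.
September 21, 2017 + 23 days = October 14, 2017.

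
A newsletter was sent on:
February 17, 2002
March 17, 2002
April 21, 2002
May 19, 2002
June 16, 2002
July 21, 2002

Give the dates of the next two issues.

These are Sundays at 28- or 35-day spacing (28, 35, 28, 28, 35).
The pattern: 3rd Sunday of the month.
August 2002 — 3rd Sunday is August 18, 2002.
3rd Sunday of September 2002: September 15, 2002.

August 18, 2002; September 15, 2002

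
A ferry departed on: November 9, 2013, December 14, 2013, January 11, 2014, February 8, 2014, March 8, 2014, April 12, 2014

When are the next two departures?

May 10, 2014; June 14, 2014

Gaps: 35, 28, 28, 28, 35 days — a mix of 28 and 35. Every date is a Saturday.
Each is the 2nd Saturday of its month.
May 2014 — 2nd Saturday is May 10, 2014.
June 2014 — 2nd Saturday is June 14, 2014.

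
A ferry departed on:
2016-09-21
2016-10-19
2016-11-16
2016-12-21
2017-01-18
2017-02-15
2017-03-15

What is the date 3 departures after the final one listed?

Gaps: 28, 28, 35, 28, 28, 28 days — a mix of 28 and 35. Every date is a Wednesday.
Each is the 3rd Wednesday of its month.
April 2017 — 3rd Wednesday is 2017-04-19.
May 2017 — 3rd Wednesday is 2017-05-17.
June 2017 — 3rd Wednesday is 2017-06-21.

2017-06-21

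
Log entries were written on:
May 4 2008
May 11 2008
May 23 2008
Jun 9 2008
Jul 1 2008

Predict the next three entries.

The spacing grows by 5 each time: 7, 12, 17, 22 days.
Next gap: 27 days. Jul 1 2008 + 27 days = Jul 28 2008.
Next gap: 32 days. Jul 28 2008 + 32 days = Aug 29 2008.
Next gap: 37 days. Aug 29 2008 + 37 days = Oct 5 2008.

Jul 28 2008, Aug 29 2008, Oct 5 2008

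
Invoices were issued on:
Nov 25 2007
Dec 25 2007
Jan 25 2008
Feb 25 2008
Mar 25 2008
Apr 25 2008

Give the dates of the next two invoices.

May 25 2008, Jun 25 2008

The day-of-month is always 25 (30, 31, 31, 29, 31 days between events).
So this recurs on the 25th of each month.
May 2008: May 25 2008.
June 2008: Jun 25 2008.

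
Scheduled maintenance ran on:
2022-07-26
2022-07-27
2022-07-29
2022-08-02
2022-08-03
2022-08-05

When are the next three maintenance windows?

2022-08-09, 2022-08-10, 2022-08-12

Gaps: 1, 2, 4, 1, 2 days — not constant, but cyclic with period 3.
The events fall on every Tuesday, Wednesday and Friday.
The following Tuesday is 2022-08-09.
The following Wednesday is 2022-08-10.
The following Friday is 2022-08-12.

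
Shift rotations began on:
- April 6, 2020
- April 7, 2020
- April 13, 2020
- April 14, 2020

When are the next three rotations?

April 20, 2020; April 21, 2020; April 27, 2020

Gaps: 1, 6, 1 days — not constant, but cyclic with period 2.
The events fall on every Monday and Tuesday.
Next Monday: April 20, 2020.
The following Tuesday is April 21, 2020.
Next Monday: April 27, 2020.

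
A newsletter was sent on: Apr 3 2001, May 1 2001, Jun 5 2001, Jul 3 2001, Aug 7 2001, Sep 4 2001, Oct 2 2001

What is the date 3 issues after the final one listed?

Jan 1 2002

These are Tuesdays at 28- or 35-day spacing (28, 35, 28, 35, 28, 28).
The pattern: 1st Tuesday of the month.
November 2001 — 1st Tuesday is Nov 6 2001.
December 2001 — 1st Tuesday is Dec 4 2001.
1st Tuesday of January 2002: Jan 1 2002.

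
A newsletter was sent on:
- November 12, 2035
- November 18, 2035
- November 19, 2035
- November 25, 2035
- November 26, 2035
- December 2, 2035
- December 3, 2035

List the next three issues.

The gap pattern 6, 1, 6, 1, 6, 1 repeats every 2 events.
These are the Mondays and Sundays of each week.
The following Sunday is December 9, 2035.
Next Monday: December 10, 2035.
The following Sunday is December 16, 2035.

December 9, 2035; December 10, 2035; December 16, 2035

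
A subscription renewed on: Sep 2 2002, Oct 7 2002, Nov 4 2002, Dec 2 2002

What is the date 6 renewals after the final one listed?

Gaps: 35, 28, 28 days — a mix of 28 and 35. Every date is a Monday.
Each is the 1st Monday of its month.
1st Monday of January 2003: Jan 6 2003.
February 2003 — 1st Monday is Feb 3 2003.
1st Monday of March 2003: Mar 3 2003.
1st Monday of April 2003: Apr 7 2003.
1st Monday of May 2003: May 5 2003.
1st Monday of June 2003: Jun 2 2003.

Jun 2 2003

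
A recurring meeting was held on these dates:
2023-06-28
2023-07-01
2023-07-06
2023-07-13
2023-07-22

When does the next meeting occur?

Gaps: 3, 5, 7, 9 days — each gap is 2 larger than the previous one.
Next gap: 11 days. 2023-07-22 + 11 days = 2023-08-02.

2023-08-02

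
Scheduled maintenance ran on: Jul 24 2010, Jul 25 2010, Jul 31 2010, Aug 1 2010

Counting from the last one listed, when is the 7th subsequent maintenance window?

Aug 28 2010

Gaps: 1, 6, 1 days — not constant, but cyclic with period 2.
The events fall on every Saturday and Sunday.
The following Saturday is Aug 7 2010.
The following Sunday is Aug 8 2010.
The following Saturday is Aug 14 2010.
The following Sunday is Aug 15 2010.
Next Saturday: Aug 21 2010.
Next Sunday: Aug 22 2010.
Next Saturday: Aug 28 2010.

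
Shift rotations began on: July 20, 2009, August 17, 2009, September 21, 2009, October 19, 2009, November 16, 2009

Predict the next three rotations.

Gaps: 28, 35, 28, 28 days — a mix of 28 and 35. Every date is a Monday.
Each is the 3rd Monday of its month.
3rd Monday of December 2009: December 21, 2009.
3rd Monday of January 2010: January 18, 2010.
3rd Monday of February 2010: February 15, 2010.

December 21, 2009; January 18, 2010; February 15, 2010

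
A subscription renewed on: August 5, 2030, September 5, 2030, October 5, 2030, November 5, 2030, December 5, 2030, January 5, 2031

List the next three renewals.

The day-of-month is always 5 (31, 30, 31, 30, 31 days between events).
So this recurs on the 5th of each month.
February 2031: February 5, 2031.
Next: March 2031 → March 5, 2031.
April 2031: April 5, 2031.

February 5, 2031; March 5, 2031; April 5, 2031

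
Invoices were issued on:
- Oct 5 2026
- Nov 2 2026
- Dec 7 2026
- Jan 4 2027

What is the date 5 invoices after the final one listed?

Jun 7 2027

All dates are Mondays, 28, 35, 28 days apart.
Specifically, the 1st Monday of each month.
February 2027 — 1st Monday is Feb 1 2027.
1st Monday of March 2027: Mar 1 2027.
1st Monday of April 2027: Apr 5 2027.
May 2027 — 1st Monday is May 3 2027.
1st Monday of June 2027: Jun 7 2027.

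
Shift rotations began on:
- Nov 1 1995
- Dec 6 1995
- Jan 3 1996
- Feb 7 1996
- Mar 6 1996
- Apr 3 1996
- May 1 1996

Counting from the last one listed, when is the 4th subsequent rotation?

These are Wednesdays at 28- or 35-day spacing (35, 28, 35, 28, 28, 28).
The pattern: 1st Wednesday of the month.
1st Wednesday of June 1996: Jun 5 1996.
1st Wednesday of July 1996: Jul 3 1996.
1st Wednesday of August 1996: Aug 7 1996.
September 1996 — 1st Wednesday is Sep 4 1996.

Sep 4 1996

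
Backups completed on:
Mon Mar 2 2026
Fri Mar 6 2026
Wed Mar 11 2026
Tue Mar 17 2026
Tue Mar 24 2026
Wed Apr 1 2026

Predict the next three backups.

Fri Apr 10 2026, Mon Apr 20 2026, Fri May 1 2026

Intervals are 4, 5, 6, 7, 8 days — an arithmetic progression with common difference 1.
Next gap: 9 days. Wed Apr 1 2026 + 9 days = Fri Apr 10 2026.
Next gap: 10 days. Fri Apr 10 2026 + 10 days = Mon Apr 20 2026.
Next gap: 11 days. Mon Apr 20 2026 + 11 days = Fri May 1 2026.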